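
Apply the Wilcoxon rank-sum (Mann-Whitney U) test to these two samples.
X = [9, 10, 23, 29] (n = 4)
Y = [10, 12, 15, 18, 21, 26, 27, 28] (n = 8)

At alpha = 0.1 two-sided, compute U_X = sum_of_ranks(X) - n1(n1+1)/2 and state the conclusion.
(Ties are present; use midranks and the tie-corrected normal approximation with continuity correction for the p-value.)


Step 1: Combine and sort all 12 observations; assign midranks.
sorted (value, group): (9,X), (10,X), (10,Y), (12,Y), (15,Y), (18,Y), (21,Y), (23,X), (26,Y), (27,Y), (28,Y), (29,X)
ranks: 9->1, 10->2.5, 10->2.5, 12->4, 15->5, 18->6, 21->7, 23->8, 26->9, 27->10, 28->11, 29->12
Step 2: Rank sum for X: R1 = 1 + 2.5 + 8 + 12 = 23.5.
Step 3: U_X = R1 - n1(n1+1)/2 = 23.5 - 4*5/2 = 23.5 - 10 = 13.5.
       U_Y = n1*n2 - U_X = 32 - 13.5 = 18.5.
Step 4: Ties are present, so use the tie-corrected normal approximation (with continuity correction) for the p-value.
Step 5: p-value = 0.733647; compare to alpha = 0.1. fail to reject H0.

U_X = 13.5, p = 0.733647, fail to reject H0 at alpha = 0.1.


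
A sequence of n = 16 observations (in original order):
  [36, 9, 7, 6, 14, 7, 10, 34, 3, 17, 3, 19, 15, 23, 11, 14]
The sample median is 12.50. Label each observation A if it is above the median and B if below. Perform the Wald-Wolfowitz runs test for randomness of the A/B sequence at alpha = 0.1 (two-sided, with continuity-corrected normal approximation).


Step 1: Compute median = 12.50; label A = above, B = below.
Labels in order: ABBBABBABABAAABA  (n_A = 8, n_B = 8)
Step 2: Count runs R = 11.
Step 3: Under H0 (random ordering), E[R] = 2*n_A*n_B/(n_A+n_B) + 1 = 2*8*8/16 + 1 = 9.0000.
        Var[R] = 2*n_A*n_B*(2*n_A*n_B - n_A - n_B) / ((n_A+n_B)^2 * (n_A+n_B-1)) = 14336/3840 = 3.7333.
        SD[R] = 1.9322.
Step 4: Continuity-corrected z = (R - 0.5 - E[R]) / SD[R] = (11 - 0.5 - 9.0000) / 1.9322 = 0.7763.
Step 5: Two-sided p-value via normal approximation = 2*(1 - Phi(|z|)) = 0.437558.
Step 6: alpha = 0.1. fail to reject H0.

R = 11, z = 0.7763, p = 0.437558, fail to reject H0.


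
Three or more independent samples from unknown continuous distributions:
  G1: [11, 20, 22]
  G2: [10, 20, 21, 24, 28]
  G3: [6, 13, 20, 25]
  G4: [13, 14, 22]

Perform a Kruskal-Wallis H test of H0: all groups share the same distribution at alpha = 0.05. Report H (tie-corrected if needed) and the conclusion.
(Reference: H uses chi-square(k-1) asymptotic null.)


Step 1: Combine all N = 15 observations and assign midranks.
sorted (value, group, rank): (6,G3,1), (10,G2,2), (11,G1,3), (13,G3,4.5), (13,G4,4.5), (14,G4,6), (20,G1,8), (20,G2,8), (20,G3,8), (21,G2,10), (22,G1,11.5), (22,G4,11.5), (24,G2,13), (25,G3,14), (28,G2,15)
Step 2: Sum ranks within each group.
R_1 = 22.5 (n_1 = 3)
R_2 = 48 (n_2 = 5)
R_3 = 27.5 (n_3 = 4)
R_4 = 22 (n_4 = 3)
Step 3: H = 12/(N(N+1)) * sum(R_i^2/n_i) - 3(N+1)
     = 12/(15*16) * (22.5^2/3 + 48^2/5 + 27.5^2/4 + 22^2/3) - 3*16
     = 0.050000 * 979.946 - 48
     = 0.997292.
Step 4: Ties present; correction factor C = 1 - 36/(15^3 - 15) = 0.989286. Corrected H = 0.997292 / 0.989286 = 1.008093.
Step 5: Under H0, H ~ chi^2(3); p-value = 0.799294.
Step 6: alpha = 0.05. fail to reject H0.

H = 1.0081, df = 3, p = 0.799294, fail to reject H0.


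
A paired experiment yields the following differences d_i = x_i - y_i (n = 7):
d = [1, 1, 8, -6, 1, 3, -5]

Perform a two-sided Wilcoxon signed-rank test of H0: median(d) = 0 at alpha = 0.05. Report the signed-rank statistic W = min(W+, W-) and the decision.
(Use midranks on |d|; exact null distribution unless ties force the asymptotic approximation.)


Step 1: Drop any zero differences (none here) and take |d_i|.
|d| = [1, 1, 8, 6, 1, 3, 5]
Step 2: Midrank |d_i| (ties get averaged ranks).
ranks: |1|->2, |1|->2, |8|->7, |6|->6, |1|->2, |3|->4, |5|->5
Step 3: Attach original signs; sum ranks with positive sign and with negative sign.
W+ = 2 + 2 + 7 + 2 + 4 = 17
W- = 6 + 5 = 11
(Check: W+ + W- = 28 should equal n(n+1)/2 = 28.)
Step 4: Test statistic W = min(W+, W-) = 11.
Step 5: Ties in |d|, so use the tie-corrected normal approximation.
        E[W] = n(n+1)/4 = 7*8/4 = 14.
        Tie groups: |d|=1 (t=3); sum(t^3 - t) = 24.
        Var[W] = n(n+1)(2n+1)/24 - sum(t^3-t)/48 = 840/24 - 24/48 = 34.5.
        z = (W - E[W]) / sqrt(Var[W]) = (11 - 14) / 5.8737 = -0.5108.
        Two-sided p = 2*Phi(z) = 0.609523.
Step 6: alpha = 0.05. fail to reject H0.

W+ = 17, W- = 11, W = min = 11, p = 0.609523, fail to reject H0.


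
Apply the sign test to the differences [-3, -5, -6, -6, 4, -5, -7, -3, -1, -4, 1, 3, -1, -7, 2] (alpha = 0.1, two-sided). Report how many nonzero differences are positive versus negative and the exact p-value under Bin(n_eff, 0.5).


Step 1: Discard zero differences. Original n = 15; n_eff = number of nonzero differences = 15.
Nonzero differences (with sign): -3, -5, -6, -6, +4, -5, -7, -3, -1, -4, +1, +3, -1, -7, +2
Step 2: Count signs: positive = 4, negative = 11.
Step 3: Under H0: P(positive) = 0.5, so the number of positives S ~ Bin(15, 0.5).
Step 4: Two-sided exact p-value = sum of Bin(15,0.5) probabilities at or below the observed probability = 0.118469.
Step 5: alpha = 0.1. fail to reject H0.

n_eff = 15, pos = 4, neg = 11, p = 0.118469, fail to reject H0.


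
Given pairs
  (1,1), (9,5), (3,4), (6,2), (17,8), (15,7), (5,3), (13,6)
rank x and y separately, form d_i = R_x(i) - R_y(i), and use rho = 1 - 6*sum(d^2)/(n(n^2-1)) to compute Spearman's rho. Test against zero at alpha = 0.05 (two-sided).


Step 1: Rank x and y separately (midranks; no ties here).
rank(x): 1->1, 9->5, 3->2, 6->4, 17->8, 15->7, 5->3, 13->6
rank(y): 1->1, 5->5, 4->4, 2->2, 8->8, 7->7, 3->3, 6->6
Step 2: d_i = R_x(i) - R_y(i); compute d_i^2.
  (1-1)^2=0, (5-5)^2=0, (2-4)^2=4, (4-2)^2=4, (8-8)^2=0, (7-7)^2=0, (3-3)^2=0, (6-6)^2=0
sum(d^2) = 8.
Step 3: rho = 1 - 6*8 / (8*(8^2 - 1)) = 1 - 48/504 = 0.904762.
Step 4: Under H0, t = rho * sqrt((n-2)/(1-rho^2)) = 5.2034 ~ t(6).
Step 5: Two-sided p-value from the t-distribution with 6 df = 0.002008.
Step 6: alpha = 0.05. reject H0.

rho = 0.9048, p = 0.002008, reject H0 at alpha = 0.05.


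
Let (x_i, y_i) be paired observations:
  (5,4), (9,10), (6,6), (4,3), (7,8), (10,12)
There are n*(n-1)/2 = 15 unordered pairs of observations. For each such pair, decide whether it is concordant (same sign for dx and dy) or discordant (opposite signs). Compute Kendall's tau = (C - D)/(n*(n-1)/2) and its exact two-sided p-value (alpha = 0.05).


Step 1: Enumerate the 15 unordered pairs (i,j) with i<j and classify each by sign(x_j-x_i) * sign(y_j-y_i).
  (1,2):dx=+4,dy=+6->C; (1,3):dx=+1,dy=+2->C; (1,4):dx=-1,dy=-1->C; (1,5):dx=+2,dy=+4->C
  (1,6):dx=+5,dy=+8->C; (2,3):dx=-3,dy=-4->C; (2,4):dx=-5,dy=-7->C; (2,5):dx=-2,dy=-2->C
  (2,6):dx=+1,dy=+2->C; (3,4):dx=-2,dy=-3->C; (3,5):dx=+1,dy=+2->C; (3,6):dx=+4,dy=+6->C
  (4,5):dx=+3,dy=+5->C; (4,6):dx=+6,dy=+9->C; (5,6):dx=+3,dy=+4->C
Step 2: C = 15, D = 0, total pairs = 15.
Step 3: tau = (C - D)/(n(n-1)/2) = (15 - 0)/15 = 1.000000.
Step 4: Exact two-sided p-value (enumerate n! = 720 permutations of y under H0): p = 0.002778.
Step 5: alpha = 0.05. reject H0.

tau_b = 1.0000 (C=15, D=0), p = 0.002778, reject H0.


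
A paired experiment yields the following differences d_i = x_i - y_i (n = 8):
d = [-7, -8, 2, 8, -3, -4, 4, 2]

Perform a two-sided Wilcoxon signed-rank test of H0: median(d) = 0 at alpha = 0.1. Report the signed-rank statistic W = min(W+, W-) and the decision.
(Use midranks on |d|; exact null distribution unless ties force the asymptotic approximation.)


Step 1: Drop any zero differences (none here) and take |d_i|.
|d| = [7, 8, 2, 8, 3, 4, 4, 2]
Step 2: Midrank |d_i| (ties get averaged ranks).
ranks: |7|->6, |8|->7.5, |2|->1.5, |8|->7.5, |3|->3, |4|->4.5, |4|->4.5, |2|->1.5
Step 3: Attach original signs; sum ranks with positive sign and with negative sign.
W+ = 1.5 + 7.5 + 4.5 + 1.5 = 15
W- = 6 + 7.5 + 3 + 4.5 = 21
(Check: W+ + W- = 36 should equal n(n+1)/2 = 36.)
Step 4: Test statistic W = min(W+, W-) = 15.
Step 5: Ties in |d|, so use the tie-corrected normal approximation.
        E[W] = n(n+1)/4 = 8*9/4 = 18.
        Tie groups: |d|=2 (t=2), |d|=4 (t=2), |d|=8 (t=2); sum(t^3 - t) = 18.
        Var[W] = n(n+1)(2n+1)/24 - sum(t^3-t)/48 = 1224/24 - 18/48 = 50.625.
        z = (W - E[W]) / sqrt(Var[W]) = (15 - 18) / 7.1151 = -0.4216.
        Two-sided p = 2*Phi(z) = 0.673290.
Step 6: alpha = 0.1. fail to reject H0.

W+ = 15, W- = 21, W = min = 15, p = 0.673290, fail to reject H0.


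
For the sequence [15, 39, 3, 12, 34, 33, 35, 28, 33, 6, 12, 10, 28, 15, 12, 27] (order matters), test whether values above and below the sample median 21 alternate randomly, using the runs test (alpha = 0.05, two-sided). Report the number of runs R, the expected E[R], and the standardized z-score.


Step 1: Compute median = 21; label A = above, B = below.
Labels in order: BABBAAAAABBBABBA  (n_A = 8, n_B = 8)
Step 2: Count runs R = 8.
Step 3: Under H0 (random ordering), E[R] = 2*n_A*n_B/(n_A+n_B) + 1 = 2*8*8/16 + 1 = 9.0000.
        Var[R] = 2*n_A*n_B*(2*n_A*n_B - n_A - n_B) / ((n_A+n_B)^2 * (n_A+n_B-1)) = 14336/3840 = 3.7333.
        SD[R] = 1.9322.
Step 4: Continuity-corrected z = (R + 0.5 - E[R]) / SD[R] = (8 + 0.5 - 9.0000) / 1.9322 = -0.2588.
Step 5: Two-sided p-value via normal approximation = 2*(1 - Phi(|z|)) = 0.795809.
Step 6: alpha = 0.05. fail to reject H0.

R = 8, z = -0.2588, p = 0.795809, fail to reject H0.


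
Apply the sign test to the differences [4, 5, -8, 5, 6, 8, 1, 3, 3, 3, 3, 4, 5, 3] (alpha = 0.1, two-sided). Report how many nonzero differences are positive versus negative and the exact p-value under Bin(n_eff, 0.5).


Step 1: Discard zero differences. Original n = 14; n_eff = number of nonzero differences = 14.
Nonzero differences (with sign): +4, +5, -8, +5, +6, +8, +1, +3, +3, +3, +3, +4, +5, +3
Step 2: Count signs: positive = 13, negative = 1.
Step 3: Under H0: P(positive) = 0.5, so the number of positives S ~ Bin(14, 0.5).
Step 4: Two-sided exact p-value = sum of Bin(14,0.5) probabilities at or below the observed probability = 0.001831.
Step 5: alpha = 0.1. reject H0.

n_eff = 14, pos = 13, neg = 1, p = 0.001831, reject H0.


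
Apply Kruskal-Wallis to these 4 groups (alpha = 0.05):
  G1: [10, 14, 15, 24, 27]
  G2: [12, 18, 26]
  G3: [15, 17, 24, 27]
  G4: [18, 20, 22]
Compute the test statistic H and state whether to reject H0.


Step 1: Combine all N = 15 observations and assign midranks.
sorted (value, group, rank): (10,G1,1), (12,G2,2), (14,G1,3), (15,G1,4.5), (15,G3,4.5), (17,G3,6), (18,G2,7.5), (18,G4,7.5), (20,G4,9), (22,G4,10), (24,G1,11.5), (24,G3,11.5), (26,G2,13), (27,G1,14.5), (27,G3,14.5)
Step 2: Sum ranks within each group.
R_1 = 34.5 (n_1 = 5)
R_2 = 22.5 (n_2 = 3)
R_3 = 36.5 (n_3 = 4)
R_4 = 26.5 (n_4 = 3)
Step 3: H = 12/(N(N+1)) * sum(R_i^2/n_i) - 3(N+1)
     = 12/(15*16) * (34.5^2/5 + 22.5^2/3 + 36.5^2/4 + 26.5^2/3) - 3*16
     = 0.050000 * 973.946 - 48
     = 0.697292.
Step 4: Ties present; correction factor C = 1 - 24/(15^3 - 15) = 0.992857. Corrected H = 0.697292 / 0.992857 = 0.702308.
Step 5: Under H0, H ~ chi^2(3); p-value = 0.872661.
Step 6: alpha = 0.05. fail to reject H0.

H = 0.7023, df = 3, p = 0.872661, fail to reject H0.


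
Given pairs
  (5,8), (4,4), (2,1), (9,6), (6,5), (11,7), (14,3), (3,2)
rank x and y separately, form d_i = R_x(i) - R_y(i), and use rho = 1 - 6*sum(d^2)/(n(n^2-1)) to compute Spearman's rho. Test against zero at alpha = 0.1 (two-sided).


Step 1: Rank x and y separately (midranks; no ties here).
rank(x): 5->4, 4->3, 2->1, 9->6, 6->5, 11->7, 14->8, 3->2
rank(y): 8->8, 4->4, 1->1, 6->6, 5->5, 7->7, 3->3, 2->2
Step 2: d_i = R_x(i) - R_y(i); compute d_i^2.
  (4-8)^2=16, (3-4)^2=1, (1-1)^2=0, (6-6)^2=0, (5-5)^2=0, (7-7)^2=0, (8-3)^2=25, (2-2)^2=0
sum(d^2) = 42.
Step 3: rho = 1 - 6*42 / (8*(8^2 - 1)) = 1 - 252/504 = 0.500000.
Step 4: Under H0, t = rho * sqrt((n-2)/(1-rho^2)) = 1.4142 ~ t(6).
Step 5: Two-sided p-value from the t-distribution with 6 df = 0.207031.
Step 6: alpha = 0.1. fail to reject H0.

rho = 0.5000, p = 0.207031, fail to reject H0 at alpha = 0.1.


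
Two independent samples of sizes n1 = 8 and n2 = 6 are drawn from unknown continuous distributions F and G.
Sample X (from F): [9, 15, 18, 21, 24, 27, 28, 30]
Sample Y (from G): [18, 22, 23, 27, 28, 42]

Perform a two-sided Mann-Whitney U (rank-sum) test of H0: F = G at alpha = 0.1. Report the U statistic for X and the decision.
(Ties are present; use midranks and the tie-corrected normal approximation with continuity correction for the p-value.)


Step 1: Combine and sort all 14 observations; assign midranks.
sorted (value, group): (9,X), (15,X), (18,X), (18,Y), (21,X), (22,Y), (23,Y), (24,X), (27,X), (27,Y), (28,X), (28,Y), (30,X), (42,Y)
ranks: 9->1, 15->2, 18->3.5, 18->3.5, 21->5, 22->6, 23->7, 24->8, 27->9.5, 27->9.5, 28->11.5, 28->11.5, 30->13, 42->14
Step 2: Rank sum for X: R1 = 1 + 2 + 3.5 + 5 + 8 + 9.5 + 11.5 + 13 = 53.5.
Step 3: U_X = R1 - n1(n1+1)/2 = 53.5 - 8*9/2 = 53.5 - 36 = 17.5.
       U_Y = n1*n2 - U_X = 48 - 17.5 = 30.5.
Step 4: Ties are present, so use the tie-corrected normal approximation (with continuity correction) for the p-value.
Step 5: p-value = 0.437063; compare to alpha = 0.1. fail to reject H0.

U_X = 17.5, p = 0.437063, fail to reject H0 at alpha = 0.1.


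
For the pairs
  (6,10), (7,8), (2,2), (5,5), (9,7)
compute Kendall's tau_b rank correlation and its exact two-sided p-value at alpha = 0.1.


Step 1: Enumerate the 10 unordered pairs (i,j) with i<j and classify each by sign(x_j-x_i) * sign(y_j-y_i).
  (1,2):dx=+1,dy=-2->D; (1,3):dx=-4,dy=-8->C; (1,4):dx=-1,dy=-5->C; (1,5):dx=+3,dy=-3->D
  (2,3):dx=-5,dy=-6->C; (2,4):dx=-2,dy=-3->C; (2,5):dx=+2,dy=-1->D; (3,4):dx=+3,dy=+3->C
  (3,5):dx=+7,dy=+5->C; (4,5):dx=+4,dy=+2->C
Step 2: C = 7, D = 3, total pairs = 10.
Step 3: tau = (C - D)/(n(n-1)/2) = (7 - 3)/10 = 0.400000.
Step 4: Exact two-sided p-value (enumerate n! = 120 permutations of y under H0): p = 0.483333.
Step 5: alpha = 0.1. fail to reject H0.

tau_b = 0.4000 (C=7, D=3), p = 0.483333, fail to reject H0.


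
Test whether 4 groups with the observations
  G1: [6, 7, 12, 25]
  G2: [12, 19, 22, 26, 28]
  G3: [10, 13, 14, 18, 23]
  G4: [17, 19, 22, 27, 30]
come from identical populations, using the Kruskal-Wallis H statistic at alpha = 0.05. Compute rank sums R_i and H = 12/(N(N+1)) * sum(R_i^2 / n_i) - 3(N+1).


Step 1: Combine all N = 19 observations and assign midranks.
sorted (value, group, rank): (6,G1,1), (7,G1,2), (10,G3,3), (12,G1,4.5), (12,G2,4.5), (13,G3,6), (14,G3,7), (17,G4,8), (18,G3,9), (19,G2,10.5), (19,G4,10.5), (22,G2,12.5), (22,G4,12.5), (23,G3,14), (25,G1,15), (26,G2,16), (27,G4,17), (28,G2,18), (30,G4,19)
Step 2: Sum ranks within each group.
R_1 = 22.5 (n_1 = 4)
R_2 = 61.5 (n_2 = 5)
R_3 = 39 (n_3 = 5)
R_4 = 67 (n_4 = 5)
Step 3: H = 12/(N(N+1)) * sum(R_i^2/n_i) - 3(N+1)
     = 12/(19*20) * (22.5^2/4 + 61.5^2/5 + 39^2/5 + 67^2/5) - 3*20
     = 0.031579 * 2085.01 - 60
     = 5.842500.
Step 4: Ties present; correction factor C = 1 - 18/(19^3 - 19) = 0.997368. Corrected H = 5.842500 / 0.997368 = 5.857916.
Step 5: Under H0, H ~ chi^2(3); p-value = 0.118731.
Step 6: alpha = 0.05. fail to reject H0.

H = 5.8579, df = 3, p = 0.118731, fail to reject H0.


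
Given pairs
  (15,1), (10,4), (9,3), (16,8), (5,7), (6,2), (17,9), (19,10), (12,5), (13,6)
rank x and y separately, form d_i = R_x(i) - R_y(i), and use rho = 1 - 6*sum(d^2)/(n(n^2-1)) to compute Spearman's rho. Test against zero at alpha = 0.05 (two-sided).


Step 1: Rank x and y separately (midranks; no ties here).
rank(x): 15->7, 10->4, 9->3, 16->8, 5->1, 6->2, 17->9, 19->10, 12->5, 13->6
rank(y): 1->1, 4->4, 3->3, 8->8, 7->7, 2->2, 9->9, 10->10, 5->5, 6->6
Step 2: d_i = R_x(i) - R_y(i); compute d_i^2.
  (7-1)^2=36, (4-4)^2=0, (3-3)^2=0, (8-8)^2=0, (1-7)^2=36, (2-2)^2=0, (9-9)^2=0, (10-10)^2=0, (5-5)^2=0, (6-6)^2=0
sum(d^2) = 72.
Step 3: rho = 1 - 6*72 / (10*(10^2 - 1)) = 1 - 432/990 = 0.563636.
Step 4: Under H0, t = rho * sqrt((n-2)/(1-rho^2)) = 1.9300 ~ t(8).
Step 5: Two-sided p-value from the t-distribution with 8 df = 0.089724.
Step 6: alpha = 0.05. fail to reject H0.

rho = 0.5636, p = 0.089724, fail to reject H0 at alpha = 0.05.


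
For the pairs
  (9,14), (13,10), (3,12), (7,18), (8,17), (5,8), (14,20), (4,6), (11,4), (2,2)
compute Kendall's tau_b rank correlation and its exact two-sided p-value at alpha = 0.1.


Step 1: Enumerate the 45 unordered pairs (i,j) with i<j and classify each by sign(x_j-x_i) * sign(y_j-y_i).
  (1,2):dx=+4,dy=-4->D; (1,3):dx=-6,dy=-2->C; (1,4):dx=-2,dy=+4->D; (1,5):dx=-1,dy=+3->D
  (1,6):dx=-4,dy=-6->C; (1,7):dx=+5,dy=+6->C; (1,8):dx=-5,dy=-8->C; (1,9):dx=+2,dy=-10->D
  (1,10):dx=-7,dy=-12->C; (2,3):dx=-10,dy=+2->D; (2,4):dx=-6,dy=+8->D; (2,5):dx=-5,dy=+7->D
  (2,6):dx=-8,dy=-2->C; (2,7):dx=+1,dy=+10->C; (2,8):dx=-9,dy=-4->C; (2,9):dx=-2,dy=-6->C
  (2,10):dx=-11,dy=-8->C; (3,4):dx=+4,dy=+6->C; (3,5):dx=+5,dy=+5->C; (3,6):dx=+2,dy=-4->D
  (3,7):dx=+11,dy=+8->C; (3,8):dx=+1,dy=-6->D; (3,9):dx=+8,dy=-8->D; (3,10):dx=-1,dy=-10->C
  (4,5):dx=+1,dy=-1->D; (4,6):dx=-2,dy=-10->C; (4,7):dx=+7,dy=+2->C; (4,8):dx=-3,dy=-12->C
  (4,9):dx=+4,dy=-14->D; (4,10):dx=-5,dy=-16->C; (5,6):dx=-3,dy=-9->C; (5,7):dx=+6,dy=+3->C
  (5,8):dx=-4,dy=-11->C; (5,9):dx=+3,dy=-13->D; (5,10):dx=-6,dy=-15->C; (6,7):dx=+9,dy=+12->C
  (6,8):dx=-1,dy=-2->C; (6,9):dx=+6,dy=-4->D; (6,10):dx=-3,dy=-6->C; (7,8):dx=-10,dy=-14->C
  (7,9):dx=-3,dy=-16->C; (7,10):dx=-12,dy=-18->C; (8,9):dx=+7,dy=-2->D; (8,10):dx=-2,dy=-4->C
  (9,10):dx=-9,dy=-2->C
Step 2: C = 30, D = 15, total pairs = 45.
Step 3: tau = (C - D)/(n(n-1)/2) = (30 - 15)/45 = 0.333333.
Step 4: Exact two-sided p-value (enumerate n! = 3628800 permutations of y under H0): p = 0.216373.
Step 5: alpha = 0.1. fail to reject H0.

tau_b = 0.3333 (C=30, D=15), p = 0.216373, fail to reject H0.


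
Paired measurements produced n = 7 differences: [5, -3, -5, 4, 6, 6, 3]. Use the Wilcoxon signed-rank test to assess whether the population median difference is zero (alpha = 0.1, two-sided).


Step 1: Drop any zero differences (none here) and take |d_i|.
|d| = [5, 3, 5, 4, 6, 6, 3]
Step 2: Midrank |d_i| (ties get averaged ranks).
ranks: |5|->4.5, |3|->1.5, |5|->4.5, |4|->3, |6|->6.5, |6|->6.5, |3|->1.5
Step 3: Attach original signs; sum ranks with positive sign and with negative sign.
W+ = 4.5 + 3 + 6.5 + 6.5 + 1.5 = 22
W- = 1.5 + 4.5 = 6
(Check: W+ + W- = 28 should equal n(n+1)/2 = 28.)
Step 4: Test statistic W = min(W+, W-) = 6.
Step 5: Ties in |d|, so use the tie-corrected normal approximation.
        E[W] = n(n+1)/4 = 7*8/4 = 14.
        Tie groups: |d|=3 (t=2), |d|=5 (t=2), |d|=6 (t=2); sum(t^3 - t) = 18.
        Var[W] = n(n+1)(2n+1)/24 - sum(t^3-t)/48 = 840/24 - 18/48 = 34.625.
        z = (W - E[W]) / sqrt(Var[W]) = (6 - 14) / 5.8843 = -1.3595.
        Two-sided p = 2*Phi(z) = 0.173972.
Step 6: alpha = 0.1. fail to reject H0.

W+ = 22, W- = 6, W = min = 6, p = 0.173972, fail to reject H0.


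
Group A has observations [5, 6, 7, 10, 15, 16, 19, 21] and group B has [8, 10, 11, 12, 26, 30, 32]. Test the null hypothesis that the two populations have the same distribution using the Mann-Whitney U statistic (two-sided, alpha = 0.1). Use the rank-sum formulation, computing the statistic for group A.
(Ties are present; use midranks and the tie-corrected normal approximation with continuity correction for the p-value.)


Step 1: Combine and sort all 15 observations; assign midranks.
sorted (value, group): (5,X), (6,X), (7,X), (8,Y), (10,X), (10,Y), (11,Y), (12,Y), (15,X), (16,X), (19,X), (21,X), (26,Y), (30,Y), (32,Y)
ranks: 5->1, 6->2, 7->3, 8->4, 10->5.5, 10->5.5, 11->7, 12->8, 15->9, 16->10, 19->11, 21->12, 26->13, 30->14, 32->15
Step 2: Rank sum for X: R1 = 1 + 2 + 3 + 5.5 + 9 + 10 + 11 + 12 = 53.5.
Step 3: U_X = R1 - n1(n1+1)/2 = 53.5 - 8*9/2 = 53.5 - 36 = 17.5.
       U_Y = n1*n2 - U_X = 56 - 17.5 = 38.5.
Step 4: Ties are present, so use the tie-corrected normal approximation (with continuity correction) for the p-value.
Step 5: p-value = 0.246738; compare to alpha = 0.1. fail to reject H0.

U_X = 17.5, p = 0.246738, fail to reject H0 at alpha = 0.1.


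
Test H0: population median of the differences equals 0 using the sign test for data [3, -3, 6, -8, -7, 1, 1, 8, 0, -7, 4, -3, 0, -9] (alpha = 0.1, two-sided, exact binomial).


Step 1: Discard zero differences. Original n = 14; n_eff = number of nonzero differences = 12.
Nonzero differences (with sign): +3, -3, +6, -8, -7, +1, +1, +8, -7, +4, -3, -9
Step 2: Count signs: positive = 6, negative = 6.
Step 3: Under H0: P(positive) = 0.5, so the number of positives S ~ Bin(12, 0.5).
Step 4: Two-sided exact p-value = sum of Bin(12,0.5) probabilities at or below the observed probability = 1.000000.
Step 5: alpha = 0.1. fail to reject H0.

n_eff = 12, pos = 6, neg = 6, p = 1.000000, fail to reject H0.


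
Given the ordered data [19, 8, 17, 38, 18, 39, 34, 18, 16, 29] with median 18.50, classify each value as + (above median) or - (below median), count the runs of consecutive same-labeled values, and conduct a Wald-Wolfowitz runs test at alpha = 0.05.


Step 1: Compute median = 18.50; label A = above, B = below.
Labels in order: ABBABAABBA  (n_A = 5, n_B = 5)
Step 2: Count runs R = 7.
Step 3: Under H0 (random ordering), E[R] = 2*n_A*n_B/(n_A+n_B) + 1 = 2*5*5/10 + 1 = 6.0000.
        Var[R] = 2*n_A*n_B*(2*n_A*n_B - n_A - n_B) / ((n_A+n_B)^2 * (n_A+n_B-1)) = 2000/900 = 2.2222.
        SD[R] = 1.4907.
Step 4: Continuity-corrected z = (R - 0.5 - E[R]) / SD[R] = (7 - 0.5 - 6.0000) / 1.4907 = 0.3354.
Step 5: Two-sided p-value via normal approximation = 2*(1 - Phi(|z|)) = 0.737316.
Step 6: alpha = 0.05. fail to reject H0.

R = 7, z = 0.3354, p = 0.737316, fail to reject H0.


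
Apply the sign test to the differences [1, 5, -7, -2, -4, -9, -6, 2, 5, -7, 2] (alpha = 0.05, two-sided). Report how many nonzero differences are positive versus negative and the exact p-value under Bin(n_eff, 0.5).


Step 1: Discard zero differences. Original n = 11; n_eff = number of nonzero differences = 11.
Nonzero differences (with sign): +1, +5, -7, -2, -4, -9, -6, +2, +5, -7, +2
Step 2: Count signs: positive = 5, negative = 6.
Step 3: Under H0: P(positive) = 0.5, so the number of positives S ~ Bin(11, 0.5).
Step 4: Two-sided exact p-value = sum of Bin(11,0.5) probabilities at or below the observed probability = 1.000000.
Step 5: alpha = 0.05. fail to reject H0.

n_eff = 11, pos = 5, neg = 6, p = 1.000000, fail to reject H0.


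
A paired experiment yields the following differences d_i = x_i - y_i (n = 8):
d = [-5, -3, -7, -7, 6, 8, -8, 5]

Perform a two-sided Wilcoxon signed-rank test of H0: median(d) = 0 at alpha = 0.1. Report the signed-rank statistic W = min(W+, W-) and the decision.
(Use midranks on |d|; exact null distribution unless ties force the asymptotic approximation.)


Step 1: Drop any zero differences (none here) and take |d_i|.
|d| = [5, 3, 7, 7, 6, 8, 8, 5]
Step 2: Midrank |d_i| (ties get averaged ranks).
ranks: |5|->2.5, |3|->1, |7|->5.5, |7|->5.5, |6|->4, |8|->7.5, |8|->7.5, |5|->2.5
Step 3: Attach original signs; sum ranks with positive sign and with negative sign.
W+ = 4 + 7.5 + 2.5 = 14
W- = 2.5 + 1 + 5.5 + 5.5 + 7.5 = 22
(Check: W+ + W- = 36 should equal n(n+1)/2 = 36.)
Step 4: Test statistic W = min(W+, W-) = 14.
Step 5: Ties in |d|, so use the tie-corrected normal approximation.
        E[W] = n(n+1)/4 = 8*9/4 = 18.
        Tie groups: |d|=5 (t=2), |d|=7 (t=2), |d|=8 (t=2); sum(t^3 - t) = 18.
        Var[W] = n(n+1)(2n+1)/24 - sum(t^3-t)/48 = 1224/24 - 18/48 = 50.625.
        z = (W - E[W]) / sqrt(Var[W]) = (14 - 18) / 7.1151 = -0.5622.
        Two-sided p = 2*Phi(z) = 0.573992.
Step 6: alpha = 0.1. fail to reject H0.

W+ = 14, W- = 22, W = min = 14, p = 0.573992, fail to reject H0.


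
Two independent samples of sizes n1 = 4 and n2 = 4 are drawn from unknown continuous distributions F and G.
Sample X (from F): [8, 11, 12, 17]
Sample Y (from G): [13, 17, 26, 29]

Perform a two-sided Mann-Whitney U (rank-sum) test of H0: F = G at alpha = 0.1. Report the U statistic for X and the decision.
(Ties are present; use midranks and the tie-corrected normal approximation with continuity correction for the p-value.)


Step 1: Combine and sort all 8 observations; assign midranks.
sorted (value, group): (8,X), (11,X), (12,X), (13,Y), (17,X), (17,Y), (26,Y), (29,Y)
ranks: 8->1, 11->2, 12->3, 13->4, 17->5.5, 17->5.5, 26->7, 29->8
Step 2: Rank sum for X: R1 = 1 + 2 + 3 + 5.5 = 11.5.
Step 3: U_X = R1 - n1(n1+1)/2 = 11.5 - 4*5/2 = 11.5 - 10 = 1.5.
       U_Y = n1*n2 - U_X = 16 - 1.5 = 14.5.
Step 4: Ties are present, so use the tie-corrected normal approximation (with continuity correction) for the p-value.
Step 5: p-value = 0.081429; compare to alpha = 0.1. reject H0.

U_X = 1.5, p = 0.081429, reject H0 at alpha = 0.1.


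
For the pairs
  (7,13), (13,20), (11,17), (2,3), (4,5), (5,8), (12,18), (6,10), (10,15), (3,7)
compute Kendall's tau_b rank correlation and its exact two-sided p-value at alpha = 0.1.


Step 1: Enumerate the 45 unordered pairs (i,j) with i<j and classify each by sign(x_j-x_i) * sign(y_j-y_i).
  (1,2):dx=+6,dy=+7->C; (1,3):dx=+4,dy=+4->C; (1,4):dx=-5,dy=-10->C; (1,5):dx=-3,dy=-8->C
  (1,6):dx=-2,dy=-5->C; (1,7):dx=+5,dy=+5->C; (1,8):dx=-1,dy=-3->C; (1,9):dx=+3,dy=+2->C
  (1,10):dx=-4,dy=-6->C; (2,3):dx=-2,dy=-3->C; (2,4):dx=-11,dy=-17->C; (2,5):dx=-9,dy=-15->C
  (2,6):dx=-8,dy=-12->C; (2,7):dx=-1,dy=-2->C; (2,8):dx=-7,dy=-10->C; (2,9):dx=-3,dy=-5->C
  (2,10):dx=-10,dy=-13->C; (3,4):dx=-9,dy=-14->C; (3,5):dx=-7,dy=-12->C; (3,6):dx=-6,dy=-9->C
  (3,7):dx=+1,dy=+1->C; (3,8):dx=-5,dy=-7->C; (3,9):dx=-1,dy=-2->C; (3,10):dx=-8,dy=-10->C
  (4,5):dx=+2,dy=+2->C; (4,6):dx=+3,dy=+5->C; (4,7):dx=+10,dy=+15->C; (4,8):dx=+4,dy=+7->C
  (4,9):dx=+8,dy=+12->C; (4,10):dx=+1,dy=+4->C; (5,6):dx=+1,dy=+3->C; (5,7):dx=+8,dy=+13->C
  (5,8):dx=+2,dy=+5->C; (5,9):dx=+6,dy=+10->C; (5,10):dx=-1,dy=+2->D; (6,7):dx=+7,dy=+10->C
  (6,8):dx=+1,dy=+2->C; (6,9):dx=+5,dy=+7->C; (6,10):dx=-2,dy=-1->C; (7,8):dx=-6,dy=-8->C
  (7,9):dx=-2,dy=-3->C; (7,10):dx=-9,dy=-11->C; (8,9):dx=+4,dy=+5->C; (8,10):dx=-3,dy=-3->C
  (9,10):dx=-7,dy=-8->C
Step 2: C = 44, D = 1, total pairs = 45.
Step 3: tau = (C - D)/(n(n-1)/2) = (44 - 1)/45 = 0.955556.
Step 4: Exact two-sided p-value (enumerate n! = 3628800 permutations of y under H0): p = 0.000006.
Step 5: alpha = 0.1. reject H0.

tau_b = 0.9556 (C=44, D=1), p = 0.000006, reject H0.


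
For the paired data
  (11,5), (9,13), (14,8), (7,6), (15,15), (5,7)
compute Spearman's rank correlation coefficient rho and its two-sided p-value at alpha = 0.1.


Step 1: Rank x and y separately (midranks; no ties here).
rank(x): 11->4, 9->3, 14->5, 7->2, 15->6, 5->1
rank(y): 5->1, 13->5, 8->4, 6->2, 15->6, 7->3
Step 2: d_i = R_x(i) - R_y(i); compute d_i^2.
  (4-1)^2=9, (3-5)^2=4, (5-4)^2=1, (2-2)^2=0, (6-6)^2=0, (1-3)^2=4
sum(d^2) = 18.
Step 3: rho = 1 - 6*18 / (6*(6^2 - 1)) = 1 - 108/210 = 0.485714.
Step 4: Under H0, t = rho * sqrt((n-2)/(1-rho^2)) = 1.1113 ~ t(4).
Step 5: Two-sided p-value from the t-distribution with 4 df = 0.328723.
Step 6: alpha = 0.1. fail to reject H0.

rho = 0.4857, p = 0.328723, fail to reject H0 at alpha = 0.1.


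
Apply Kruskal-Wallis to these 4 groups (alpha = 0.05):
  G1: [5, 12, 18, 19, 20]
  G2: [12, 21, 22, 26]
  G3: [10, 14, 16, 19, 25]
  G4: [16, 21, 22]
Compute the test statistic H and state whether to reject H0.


Step 1: Combine all N = 17 observations and assign midranks.
sorted (value, group, rank): (5,G1,1), (10,G3,2), (12,G1,3.5), (12,G2,3.5), (14,G3,5), (16,G3,6.5), (16,G4,6.5), (18,G1,8), (19,G1,9.5), (19,G3,9.5), (20,G1,11), (21,G2,12.5), (21,G4,12.5), (22,G2,14.5), (22,G4,14.5), (25,G3,16), (26,G2,17)
Step 2: Sum ranks within each group.
R_1 = 33 (n_1 = 5)
R_2 = 47.5 (n_2 = 4)
R_3 = 39 (n_3 = 5)
R_4 = 33.5 (n_4 = 3)
Step 3: H = 12/(N(N+1)) * sum(R_i^2/n_i) - 3(N+1)
     = 12/(17*18) * (33^2/5 + 47.5^2/4 + 39^2/5 + 33.5^2/3) - 3*18
     = 0.039216 * 1460.15 - 54
     = 3.260621.
Step 4: Ties present; correction factor C = 1 - 30/(17^3 - 17) = 0.993873. Corrected H = 3.260621 / 0.993873 = 3.280723.
Step 5: Under H0, H ~ chi^2(3); p-value = 0.350335.
Step 6: alpha = 0.05. fail to reject H0.

H = 3.2807, df = 3, p = 0.350335, fail to reject H0.


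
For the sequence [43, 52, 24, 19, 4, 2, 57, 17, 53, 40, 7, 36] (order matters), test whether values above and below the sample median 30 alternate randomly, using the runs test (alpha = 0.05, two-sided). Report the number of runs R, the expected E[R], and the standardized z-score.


Step 1: Compute median = 30; label A = above, B = below.
Labels in order: AABBBBABAABA  (n_A = 6, n_B = 6)
Step 2: Count runs R = 7.
Step 3: Under H0 (random ordering), E[R] = 2*n_A*n_B/(n_A+n_B) + 1 = 2*6*6/12 + 1 = 7.0000.
        Var[R] = 2*n_A*n_B*(2*n_A*n_B - n_A - n_B) / ((n_A+n_B)^2 * (n_A+n_B-1)) = 4320/1584 = 2.7273.
        SD[R] = 1.6514.
Step 4: R = E[R], so z = 0 with no continuity correction.
Step 5: Two-sided p-value via normal approximation = 2*(1 - Phi(|z|)) = 1.000000.
Step 6: alpha = 0.05. fail to reject H0.

R = 7, z = 0.0000, p = 1.000000, fail to reject H0.


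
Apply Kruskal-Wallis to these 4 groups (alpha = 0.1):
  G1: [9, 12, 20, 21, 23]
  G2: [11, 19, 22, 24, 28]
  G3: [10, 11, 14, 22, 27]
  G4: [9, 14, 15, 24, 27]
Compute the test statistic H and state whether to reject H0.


Step 1: Combine all N = 20 observations and assign midranks.
sorted (value, group, rank): (9,G1,1.5), (9,G4,1.5), (10,G3,3), (11,G2,4.5), (11,G3,4.5), (12,G1,6), (14,G3,7.5), (14,G4,7.5), (15,G4,9), (19,G2,10), (20,G1,11), (21,G1,12), (22,G2,13.5), (22,G3,13.5), (23,G1,15), (24,G2,16.5), (24,G4,16.5), (27,G3,18.5), (27,G4,18.5), (28,G2,20)
Step 2: Sum ranks within each group.
R_1 = 45.5 (n_1 = 5)
R_2 = 64.5 (n_2 = 5)
R_3 = 47 (n_3 = 5)
R_4 = 53 (n_4 = 5)
Step 3: H = 12/(N(N+1)) * sum(R_i^2/n_i) - 3(N+1)
     = 12/(20*21) * (45.5^2/5 + 64.5^2/5 + 47^2/5 + 53^2/5) - 3*21
     = 0.028571 * 2249.7 - 63
     = 1.277143.
Step 4: Ties present; correction factor C = 1 - 36/(20^3 - 20) = 0.995489. Corrected H = 1.277143 / 0.995489 = 1.282931.
Step 5: Under H0, H ~ chi^2(3); p-value = 0.733190.
Step 6: alpha = 0.1. fail to reject H0.

H = 1.2829, df = 3, p = 0.733190, fail to reject H0.


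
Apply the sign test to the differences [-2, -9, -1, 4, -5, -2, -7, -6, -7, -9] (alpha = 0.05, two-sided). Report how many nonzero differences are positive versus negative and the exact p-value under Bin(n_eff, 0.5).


Step 1: Discard zero differences. Original n = 10; n_eff = number of nonzero differences = 10.
Nonzero differences (with sign): -2, -9, -1, +4, -5, -2, -7, -6, -7, -9
Step 2: Count signs: positive = 1, negative = 9.
Step 3: Under H0: P(positive) = 0.5, so the number of positives S ~ Bin(10, 0.5).
Step 4: Two-sided exact p-value = sum of Bin(10,0.5) probabilities at or below the observed probability = 0.021484.
Step 5: alpha = 0.05. reject H0.

n_eff = 10, pos = 1, neg = 9, p = 0.021484, reject H0.


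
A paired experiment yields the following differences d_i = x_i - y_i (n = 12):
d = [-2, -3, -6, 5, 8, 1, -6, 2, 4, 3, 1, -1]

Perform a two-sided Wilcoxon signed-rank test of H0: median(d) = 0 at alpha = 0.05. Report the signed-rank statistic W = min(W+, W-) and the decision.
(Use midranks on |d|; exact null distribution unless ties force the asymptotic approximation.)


Step 1: Drop any zero differences (none here) and take |d_i|.
|d| = [2, 3, 6, 5, 8, 1, 6, 2, 4, 3, 1, 1]
Step 2: Midrank |d_i| (ties get averaged ranks).
ranks: |2|->4.5, |3|->6.5, |6|->10.5, |5|->9, |8|->12, |1|->2, |6|->10.5, |2|->4.5, |4|->8, |3|->6.5, |1|->2, |1|->2
Step 3: Attach original signs; sum ranks with positive sign and with negative sign.
W+ = 9 + 12 + 2 + 4.5 + 8 + 6.5 + 2 = 44
W- = 4.5 + 6.5 + 10.5 + 10.5 + 2 = 34
(Check: W+ + W- = 78 should equal n(n+1)/2 = 78.)
Step 4: Test statistic W = min(W+, W-) = 34.
Step 5: Ties in |d|, so use the tie-corrected normal approximation.
        E[W] = n(n+1)/4 = 12*13/4 = 39.
        Tie groups: |d|=1 (t=3), |d|=2 (t=2), |d|=3 (t=2), |d|=6 (t=2); sum(t^3 - t) = 42.
        Var[W] = n(n+1)(2n+1)/24 - sum(t^3-t)/48 = 3900/24 - 42/48 = 161.625.
        z = (W - E[W]) / sqrt(Var[W]) = (34 - 39) / 12.7132 = -0.3933.
        Two-sided p = 2*Phi(z) = 0.694103.
Step 6: alpha = 0.05. fail to reject H0.

W+ = 44, W- = 34, W = min = 34, p = 0.694103, fail to reject H0.


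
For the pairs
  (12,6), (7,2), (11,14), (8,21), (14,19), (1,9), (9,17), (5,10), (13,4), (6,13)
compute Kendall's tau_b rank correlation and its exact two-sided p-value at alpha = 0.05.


Step 1: Enumerate the 45 unordered pairs (i,j) with i<j and classify each by sign(x_j-x_i) * sign(y_j-y_i).
  (1,2):dx=-5,dy=-4->C; (1,3):dx=-1,dy=+8->D; (1,4):dx=-4,dy=+15->D; (1,5):dx=+2,dy=+13->C
  (1,6):dx=-11,dy=+3->D; (1,7):dx=-3,dy=+11->D; (1,8):dx=-7,dy=+4->D; (1,9):dx=+1,dy=-2->D
  (1,10):dx=-6,dy=+7->D; (2,3):dx=+4,dy=+12->C; (2,4):dx=+1,dy=+19->C; (2,5):dx=+7,dy=+17->C
  (2,6):dx=-6,dy=+7->D; (2,7):dx=+2,dy=+15->C; (2,8):dx=-2,dy=+8->D; (2,9):dx=+6,dy=+2->C
  (2,10):dx=-1,dy=+11->D; (3,4):dx=-3,dy=+7->D; (3,5):dx=+3,dy=+5->C; (3,6):dx=-10,dy=-5->C
  (3,7):dx=-2,dy=+3->D; (3,8):dx=-6,dy=-4->C; (3,9):dx=+2,dy=-10->D; (3,10):dx=-5,dy=-1->C
  (4,5):dx=+6,dy=-2->D; (4,6):dx=-7,dy=-12->C; (4,7):dx=+1,dy=-4->D; (4,8):dx=-3,dy=-11->C
  (4,9):dx=+5,dy=-17->D; (4,10):dx=-2,dy=-8->C; (5,6):dx=-13,dy=-10->C; (5,7):dx=-5,dy=-2->C
  (5,8):dx=-9,dy=-9->C; (5,9):dx=-1,dy=-15->C; (5,10):dx=-8,dy=-6->C; (6,7):dx=+8,dy=+8->C
  (6,8):dx=+4,dy=+1->C; (6,9):dx=+12,dy=-5->D; (6,10):dx=+5,dy=+4->C; (7,8):dx=-4,dy=-7->C
  (7,9):dx=+4,dy=-13->D; (7,10):dx=-3,dy=-4->C; (8,9):dx=+8,dy=-6->D; (8,10):dx=+1,dy=+3->C
  (9,10):dx=-7,dy=+9->D
Step 2: C = 25, D = 20, total pairs = 45.
Step 3: tau = (C - D)/(n(n-1)/2) = (25 - 20)/45 = 0.111111.
Step 4: Exact two-sided p-value (enumerate n! = 3628800 permutations of y under H0): p = 0.727490.
Step 5: alpha = 0.05. fail to reject H0.

tau_b = 0.1111 (C=25, D=20), p = 0.727490, fail to reject H0.


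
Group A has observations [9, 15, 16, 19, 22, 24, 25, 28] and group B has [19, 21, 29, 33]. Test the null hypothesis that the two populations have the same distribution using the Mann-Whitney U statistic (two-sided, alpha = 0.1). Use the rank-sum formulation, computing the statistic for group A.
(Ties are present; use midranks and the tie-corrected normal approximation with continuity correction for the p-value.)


Step 1: Combine and sort all 12 observations; assign midranks.
sorted (value, group): (9,X), (15,X), (16,X), (19,X), (19,Y), (21,Y), (22,X), (24,X), (25,X), (28,X), (29,Y), (33,Y)
ranks: 9->1, 15->2, 16->3, 19->4.5, 19->4.5, 21->6, 22->7, 24->8, 25->9, 28->10, 29->11, 33->12
Step 2: Rank sum for X: R1 = 1 + 2 + 3 + 4.5 + 7 + 8 + 9 + 10 = 44.5.
Step 3: U_X = R1 - n1(n1+1)/2 = 44.5 - 8*9/2 = 44.5 - 36 = 8.5.
       U_Y = n1*n2 - U_X = 32 - 8.5 = 23.5.
Step 4: Ties are present, so use the tie-corrected normal approximation (with continuity correction) for the p-value.
Step 5: p-value = 0.233663; compare to alpha = 0.1. fail to reject H0.

U_X = 8.5, p = 0.233663, fail to reject H0 at alpha = 0.1.


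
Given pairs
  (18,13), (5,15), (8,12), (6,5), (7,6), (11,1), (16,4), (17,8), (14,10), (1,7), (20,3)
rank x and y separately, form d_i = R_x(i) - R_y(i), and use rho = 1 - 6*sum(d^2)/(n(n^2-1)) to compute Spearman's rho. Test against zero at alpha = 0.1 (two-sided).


Step 1: Rank x and y separately (midranks; no ties here).
rank(x): 18->10, 5->2, 8->5, 6->3, 7->4, 11->6, 16->8, 17->9, 14->7, 1->1, 20->11
rank(y): 13->10, 15->11, 12->9, 5->4, 6->5, 1->1, 4->3, 8->7, 10->8, 7->6, 3->2
Step 2: d_i = R_x(i) - R_y(i); compute d_i^2.
  (10-10)^2=0, (2-11)^2=81, (5-9)^2=16, (3-4)^2=1, (4-5)^2=1, (6-1)^2=25, (8-3)^2=25, (9-7)^2=4, (7-8)^2=1, (1-6)^2=25, (11-2)^2=81
sum(d^2) = 260.
Step 3: rho = 1 - 6*260 / (11*(11^2 - 1)) = 1 - 1560/1320 = -0.181818.
Step 4: Under H0, t = rho * sqrt((n-2)/(1-rho^2)) = -0.5547 ~ t(9).
Step 5: Two-sided p-value from the t-distribution with 9 df = 0.592615.
Step 6: alpha = 0.1. fail to reject H0.

rho = -0.1818, p = 0.592615, fail to reject H0 at alpha = 0.1.


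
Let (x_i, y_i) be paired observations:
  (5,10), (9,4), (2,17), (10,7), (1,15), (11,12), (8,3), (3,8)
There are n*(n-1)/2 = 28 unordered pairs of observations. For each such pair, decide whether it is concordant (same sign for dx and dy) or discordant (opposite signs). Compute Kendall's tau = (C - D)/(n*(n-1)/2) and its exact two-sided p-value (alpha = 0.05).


Step 1: Enumerate the 28 unordered pairs (i,j) with i<j and classify each by sign(x_j-x_i) * sign(y_j-y_i).
  (1,2):dx=+4,dy=-6->D; (1,3):dx=-3,dy=+7->D; (1,4):dx=+5,dy=-3->D; (1,5):dx=-4,dy=+5->D
  (1,6):dx=+6,dy=+2->C; (1,7):dx=+3,dy=-7->D; (1,8):dx=-2,dy=-2->C; (2,3):dx=-7,dy=+13->D
  (2,4):dx=+1,dy=+3->C; (2,5):dx=-8,dy=+11->D; (2,6):dx=+2,dy=+8->C; (2,7):dx=-1,dy=-1->C
  (2,8):dx=-6,dy=+4->D; (3,4):dx=+8,dy=-10->D; (3,5):dx=-1,dy=-2->C; (3,6):dx=+9,dy=-5->D
  (3,7):dx=+6,dy=-14->D; (3,8):dx=+1,dy=-9->D; (4,5):dx=-9,dy=+8->D; (4,6):dx=+1,dy=+5->C
  (4,7):dx=-2,dy=-4->C; (4,8):dx=-7,dy=+1->D; (5,6):dx=+10,dy=-3->D; (5,7):dx=+7,dy=-12->D
  (5,8):dx=+2,dy=-7->D; (6,7):dx=-3,dy=-9->C; (6,8):dx=-8,dy=-4->C; (7,8):dx=-5,dy=+5->D
Step 2: C = 10, D = 18, total pairs = 28.
Step 3: tau = (C - D)/(n(n-1)/2) = (10 - 18)/28 = -0.285714.
Step 4: Exact two-sided p-value (enumerate n! = 40320 permutations of y under H0): p = 0.398760.
Step 5: alpha = 0.05. fail to reject H0.

tau_b = -0.2857 (C=10, D=18), p = 0.398760, fail to reject H0.


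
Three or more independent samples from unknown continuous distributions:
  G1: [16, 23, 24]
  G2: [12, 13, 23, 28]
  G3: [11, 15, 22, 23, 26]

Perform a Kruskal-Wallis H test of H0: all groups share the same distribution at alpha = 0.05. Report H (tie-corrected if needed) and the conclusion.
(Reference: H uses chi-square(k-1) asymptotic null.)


Step 1: Combine all N = 12 observations and assign midranks.
sorted (value, group, rank): (11,G3,1), (12,G2,2), (13,G2,3), (15,G3,4), (16,G1,5), (22,G3,6), (23,G1,8), (23,G2,8), (23,G3,8), (24,G1,10), (26,G3,11), (28,G2,12)
Step 2: Sum ranks within each group.
R_1 = 23 (n_1 = 3)
R_2 = 25 (n_2 = 4)
R_3 = 30 (n_3 = 5)
Step 3: H = 12/(N(N+1)) * sum(R_i^2/n_i) - 3(N+1)
     = 12/(12*13) * (23^2/3 + 25^2/4 + 30^2/5) - 3*13
     = 0.076923 * 512.583 - 39
     = 0.429487.
Step 4: Ties present; correction factor C = 1 - 24/(12^3 - 12) = 0.986014. Corrected H = 0.429487 / 0.986014 = 0.435579.
Step 5: Under H0, H ~ chi^2(2); p-value = 0.804295.
Step 6: alpha = 0.05. fail to reject H0.

H = 0.4356, df = 2, p = 0.804295, fail to reject H0.


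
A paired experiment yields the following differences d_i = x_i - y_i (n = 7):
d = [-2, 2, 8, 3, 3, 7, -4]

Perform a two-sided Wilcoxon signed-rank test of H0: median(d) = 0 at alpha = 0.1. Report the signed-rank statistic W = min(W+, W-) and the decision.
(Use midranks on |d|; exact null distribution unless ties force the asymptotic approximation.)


Step 1: Drop any zero differences (none here) and take |d_i|.
|d| = [2, 2, 8, 3, 3, 7, 4]
Step 2: Midrank |d_i| (ties get averaged ranks).
ranks: |2|->1.5, |2|->1.5, |8|->7, |3|->3.5, |3|->3.5, |7|->6, |4|->5
Step 3: Attach original signs; sum ranks with positive sign and with negative sign.
W+ = 1.5 + 7 + 3.5 + 3.5 + 6 = 21.5
W- = 1.5 + 5 = 6.5
(Check: W+ + W- = 28 should equal n(n+1)/2 = 28.)
Step 4: Test statistic W = min(W+, W-) = 6.5.
Step 5: Ties in |d|, so use the tie-corrected normal approximation.
        E[W] = n(n+1)/4 = 7*8/4 = 14.
        Tie groups: |d|=2 (t=2), |d|=3 (t=2); sum(t^3 - t) = 12.
        Var[W] = n(n+1)(2n+1)/24 - sum(t^3-t)/48 = 840/24 - 12/48 = 34.75.
        z = (W - E[W]) / sqrt(Var[W]) = (6.5 - 14) / 5.8949 = -1.2723.
        Two-sided p = 2*Phi(z) = 0.203272.
Step 6: alpha = 0.1. fail to reject H0.

W+ = 21.5, W- = 6.5, W = min = 6.5, p = 0.203272, fail to reject H0.


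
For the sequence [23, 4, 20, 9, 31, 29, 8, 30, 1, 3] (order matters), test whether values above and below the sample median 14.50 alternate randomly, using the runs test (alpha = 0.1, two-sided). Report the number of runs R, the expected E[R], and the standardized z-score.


Step 1: Compute median = 14.50; label A = above, B = below.
Labels in order: ABABAABABB  (n_A = 5, n_B = 5)
Step 2: Count runs R = 8.
Step 3: Under H0 (random ordering), E[R] = 2*n_A*n_B/(n_A+n_B) + 1 = 2*5*5/10 + 1 = 6.0000.
        Var[R] = 2*n_A*n_B*(2*n_A*n_B - n_A - n_B) / ((n_A+n_B)^2 * (n_A+n_B-1)) = 2000/900 = 2.2222.
        SD[R] = 1.4907.
Step 4: Continuity-corrected z = (R - 0.5 - E[R]) / SD[R] = (8 - 0.5 - 6.0000) / 1.4907 = 1.0062.
Step 5: Two-sided p-value via normal approximation = 2*(1 - Phi(|z|)) = 0.314305.
Step 6: alpha = 0.1. fail to reject H0.

R = 8, z = 1.0062, p = 0.314305, fail to reject H0.
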